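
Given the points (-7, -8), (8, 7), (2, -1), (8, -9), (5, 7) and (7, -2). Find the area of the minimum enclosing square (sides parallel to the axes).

256

The bounding box has width 15 and height 16.
An axis-aligned square enclosing the set must have side ≥ max(width, height).
So the minimum side is max(15, 16) = 16.
Area = 16² = 256.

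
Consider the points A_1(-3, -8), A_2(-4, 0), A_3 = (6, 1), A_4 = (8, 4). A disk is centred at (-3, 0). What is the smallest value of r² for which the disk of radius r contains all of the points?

137

The required radius is the distance from (-3, 0) to the farthest point.
Squared distances: 64, 1, 82, 137.
Maximum is 137, attained at A_4.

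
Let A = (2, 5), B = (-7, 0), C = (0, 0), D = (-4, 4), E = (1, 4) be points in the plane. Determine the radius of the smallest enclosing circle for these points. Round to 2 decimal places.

5.15

A smallest enclosing disk is always determined by at most three of the input points on its boundary.
The farthest pair is A–B with squared distance 106. The circle on this segment as diameter has centre (-2.5, 2.5) and r² = 106/4 = 26.5.
Check C: distance² to centre = 12.5 ≤ 26.5, so it lies inside.
All remaining points lie in this disk, and no smaller disk contains both endpoints, so this is the minimum enclosing circle.
r = √(26.5) ≈ 5.15.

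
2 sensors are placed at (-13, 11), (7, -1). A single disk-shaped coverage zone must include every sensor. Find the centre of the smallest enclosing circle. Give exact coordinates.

(-3, 5)

The smallest circle enclosing two points has them as diameter endpoints.
Centre = midpoint = (-3, 5); r² = |(-13, 11)−(7, -1)|²/4 = 544/4 = 136.
Centre = (-3, 5).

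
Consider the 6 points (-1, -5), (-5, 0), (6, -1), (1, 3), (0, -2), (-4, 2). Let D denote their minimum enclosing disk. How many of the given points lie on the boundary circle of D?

2

By Welzl's lemma the MEC is supported by two points (diametrically opposite) or three points (on a circumcircle).
The farthest pair is (-5, 0)–(6, -1) with squared distance 122. The circle on this segment as diameter has centre (0.5, -0.5) and r² = 122/4 = 30.5.
Check (-1, -5): distance² to centre = 22.5 ≤ 30.5, so it lies inside.
All remaining points lie in this disk, and no smaller disk contains both endpoints, so this is the minimum enclosing circle.
The points at distance exactly r from the centre are (-5, 0), (6, -1) — 2 points.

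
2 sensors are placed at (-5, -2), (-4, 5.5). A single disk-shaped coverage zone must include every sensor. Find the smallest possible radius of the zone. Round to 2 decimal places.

3.78

The smallest circle enclosing two points has them as diameter endpoints.
Centre = midpoint = (-4.5, 1.75); r² = |(-5, -2)−(-4, 5.5)|²/4 = 57.25/4 = 14.3125.
r = √(14.3125) ≈ 3.78.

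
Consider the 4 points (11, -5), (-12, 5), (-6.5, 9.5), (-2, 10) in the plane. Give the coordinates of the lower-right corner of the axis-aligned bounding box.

x-range [-12, 11], y-range [-5, 10].
The lower-right corner is (11, -5).

(11, -5)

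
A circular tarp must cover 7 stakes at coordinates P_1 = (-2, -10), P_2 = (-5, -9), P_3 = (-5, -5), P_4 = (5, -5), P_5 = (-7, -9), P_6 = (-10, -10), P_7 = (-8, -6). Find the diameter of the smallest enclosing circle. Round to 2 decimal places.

15.81

The farthest pair is P_4–P_6 with squared distance 250. The circle on this segment as diameter has centre (-2.5, -7.5) and r² = 250/4 = 62.5.
Check P_1: distance² to centre = 6.5 ≤ 62.5, so it lies inside.
All remaining points lie in this disk, and no smaller disk contains both endpoints, so this is the minimum enclosing circle.
Diameter = 2r = 2√(62.5) ≈ 15.81.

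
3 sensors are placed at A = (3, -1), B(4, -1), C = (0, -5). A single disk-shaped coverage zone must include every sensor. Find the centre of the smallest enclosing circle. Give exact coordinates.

Side lengths²: AB² = 1, AC² = 25, BC² = 32.
Since BC² = 32 ≥ 25 + 1 = 26, the angle opposite BC is not acute, so the smallest enclosing circle has BC as diameter.
Centre = midpoint of BC = (2, -3), r² = 32/4 = 8.
Centre = (2, -3).

(2, -3)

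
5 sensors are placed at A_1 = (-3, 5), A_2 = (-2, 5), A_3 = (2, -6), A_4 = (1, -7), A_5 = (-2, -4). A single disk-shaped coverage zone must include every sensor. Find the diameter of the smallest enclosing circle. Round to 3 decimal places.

The farthest pair is A_1–A_4 with squared distance 160. The circle on this segment as diameter has centre (-1, -1) and r² = 160/4 = 40.
Check A_2: distance² to centre = 37 ≤ 40, so it lies inside.
All remaining points lie in this disk, and no smaller disk contains both endpoints, so this is the minimum enclosing circle.
Diameter = 2r = 2√40 ≈ 12.649.

12.649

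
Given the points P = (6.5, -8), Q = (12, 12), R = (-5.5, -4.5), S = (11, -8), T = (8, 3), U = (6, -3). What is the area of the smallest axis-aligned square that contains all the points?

400

The bounding box has width 17.5 and height 20.
An axis-aligned square enclosing the set must have side ≥ max(width, height).
So the minimum side is max(17.5, 20) = 20.
Area = 20² = 400.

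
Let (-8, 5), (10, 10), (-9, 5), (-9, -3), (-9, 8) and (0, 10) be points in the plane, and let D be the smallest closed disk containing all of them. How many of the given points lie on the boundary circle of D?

2

The minimum enclosing circle of a finite set is fixed by two of the points (as a diameter) or three (as a circumcircle).
The farthest pair is (10, 10)–(-9, -3) with squared distance 530. The circle on this segment as diameter has centre (0.5, 3.5) and r² = 530/4 = 132.5.
Check (-8, 5): distance² to centre = 74.5 ≤ 132.5, so it lies inside.
All remaining points lie in this disk, and no smaller disk contains both endpoints, so this is the minimum enclosing circle.
The points at distance exactly r from the centre are (10, 10), (-9, -3) — 2 points.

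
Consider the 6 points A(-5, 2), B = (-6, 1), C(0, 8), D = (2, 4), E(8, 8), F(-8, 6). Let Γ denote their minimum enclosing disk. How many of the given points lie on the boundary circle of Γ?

3

A smallest enclosing disk is always determined by at most three of the input points on its boundary.
The minimum enclosing circle is determined by three boundary points: B, E, F.
Their circumcentre is (1/12, 19/3) with r² = 9425/144.
The farthest remaining point A is at distance² 6425/144 ≤ 9425/144.
The points at distance exactly r from the centre are B, E, F — 3 points.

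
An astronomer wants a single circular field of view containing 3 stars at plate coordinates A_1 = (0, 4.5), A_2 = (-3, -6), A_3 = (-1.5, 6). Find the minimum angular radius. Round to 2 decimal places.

6.05

Side lengths²: A_1A_2² = 119.25, A_1A_3² = 4.5, A_2A_3² = 146.25.
Since A_2A_3² = 146.25 ≥ 119.25 + 4.5 = 123.75, the angle opposite A_2A_3 is not acute, so the smallest enclosing circle has A_2A_3 as diameter.
Centre = midpoint of A_2A_3 = (-2.25, 0), r² = 146.25/4 = 36.5625.
r = √(36.5625) ≈ 6.05.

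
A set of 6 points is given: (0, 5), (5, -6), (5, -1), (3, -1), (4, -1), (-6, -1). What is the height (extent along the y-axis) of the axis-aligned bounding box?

11

max y = 5, min y = -6, so height = 11.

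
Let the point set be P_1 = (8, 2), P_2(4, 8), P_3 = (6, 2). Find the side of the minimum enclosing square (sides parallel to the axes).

The bounding box has width 4 and height 6.
An axis-aligned square enclosing the set must have side ≥ max(width, height).
So the minimum side is max(4, 6) = 6.

6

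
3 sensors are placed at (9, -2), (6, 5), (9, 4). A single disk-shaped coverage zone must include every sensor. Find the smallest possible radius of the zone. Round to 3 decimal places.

Call the three points A, B, C in the order given.
Side lengths²: AB² = 58, AC² = 36, BC² = 10.
Since AB² = 58 ≥ 36 + 10 = 46, the angle opposite AB is not acute, so the smallest enclosing circle has AB as diameter.
Centre = midpoint of AB = (7.5, 1.5), r² = 58/4 = 14.5.
r = √(14.5) ≈ 3.808.

3.808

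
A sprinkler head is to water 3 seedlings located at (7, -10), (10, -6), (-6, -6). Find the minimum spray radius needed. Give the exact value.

8

Call the three points A, B, C in the order given.
Side lengths²: AB² = 25, AC² = 185, BC² = 256.
Since BC² = 256 ≥ 185 + 25 = 210, the angle opposite BC is not acute, so the smallest enclosing circle has BC as diameter.
Centre = midpoint of BC = (2, -6), r² = 256/4 = 64.
r = √64 = 8.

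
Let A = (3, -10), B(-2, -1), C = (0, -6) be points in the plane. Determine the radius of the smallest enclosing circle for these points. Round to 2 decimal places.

5.15

Side lengths²: AB² = 106, AC² = 25, BC² = 29.
Since AB² = 106 ≥ 29 + 25 = 54, the angle opposite AB is not acute, so the smallest enclosing circle has AB as diameter.
Centre = midpoint of AB = (0.5, -5.5), r² = 106/4 = 26.5.
r = √(26.5) ≈ 5.15.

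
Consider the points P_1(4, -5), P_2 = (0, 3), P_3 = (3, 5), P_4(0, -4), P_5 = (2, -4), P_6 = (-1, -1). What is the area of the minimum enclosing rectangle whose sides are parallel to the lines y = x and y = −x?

72

In coordinates u = x + y, v = x − y the rectangle is axis-aligned; the map (x,y)→(u,v) scales areas by 2.
u-values: -1, 3, 8, -4, -2, -2; range = 8 − (-4) = 12.
v-values: 9, -3, -2, 4, 6, 0; range = 9 − (-3) = 12.
Area = (12 × 12) / 2 = 72.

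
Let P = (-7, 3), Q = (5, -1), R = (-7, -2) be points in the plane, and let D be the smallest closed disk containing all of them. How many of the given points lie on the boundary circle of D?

3

Side lengths²: PQ² = 160, PR² = 25, QR² = 145.
Since PQ² = 160 < 145 + 25 = 170, the triangle is acute, so the smallest enclosing circle is the circumcircle.
Circumcentre = (-7/6, 0.5), r² = 725/18.
The points at distance exactly r from the centre are P, Q, R — 3 points.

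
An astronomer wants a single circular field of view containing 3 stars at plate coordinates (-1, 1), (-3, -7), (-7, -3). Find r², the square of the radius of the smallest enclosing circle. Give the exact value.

17.68

Call the three points A, B, C in the order given.
Side lengths²: AB² = 68, AC² = 52, BC² = 32.
Since AB² = 68 < 52 + 32 = 84, the triangle is acute, so the smallest enclosing circle is the circumcircle.
Circumcentre = (-2.8, -2.8), r² = 17.68.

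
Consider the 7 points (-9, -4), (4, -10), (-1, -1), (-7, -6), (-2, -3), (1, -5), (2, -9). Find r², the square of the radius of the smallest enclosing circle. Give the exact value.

A smallest enclosing disk is always determined by at most three of the input points on its boundary.
The farthest pair is (-9, -4)–(4, -10) with squared distance 205. The circle on this segment as diameter has centre (-2.5, -7) and r² = 205/4 = 51.25.
Check (-1, -1): distance² to centre = 38.25 ≤ 51.25, so it lies inside.
All remaining points lie in this disk, and no smaller disk contains both endpoints, so this is the minimum enclosing circle.

51.25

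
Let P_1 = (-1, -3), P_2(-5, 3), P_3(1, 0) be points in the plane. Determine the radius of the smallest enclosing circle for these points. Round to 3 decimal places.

Side lengths²: P_1P_2² = 52, P_1P_3² = 13, P_2P_3² = 45.
Since P_1P_2² = 52 < 45 + 13 = 58, the triangle is acute, so the smallest enclosing circle is the circumcircle.
Circumcentre = (-2.625, 0.25), r² = 13.203125.
r = √(13.203125) ≈ 3.634.

3.634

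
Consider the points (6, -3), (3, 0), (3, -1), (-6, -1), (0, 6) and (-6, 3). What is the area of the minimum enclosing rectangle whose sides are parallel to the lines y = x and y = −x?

In coordinates u = x + y, v = x − y the rectangle is axis-aligned; the map (x,y)→(u,v) scales areas by 2.
u-values: 3, 3, 2, -7, 6, -3; range = 6 − (-7) = 13.
v-values: 9, 3, 4, -5, -6, -9; range = 9 − (-9) = 18.
Area = (13 × 18) / 2 = 117.

117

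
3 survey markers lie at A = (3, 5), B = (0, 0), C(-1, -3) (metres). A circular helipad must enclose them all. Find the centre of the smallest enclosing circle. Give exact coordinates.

Side lengths²: AB² = 34, AC² = 80, BC² = 10.
Since AC² = 80 ≥ 34 + 10 = 44, the angle opposite AC is not acute, so the smallest enclosing circle has AC as diameter.
Centre = midpoint of AC = (1, 1), r² = 80/4 = 20.
Centre = (1, 1).

(1, 1)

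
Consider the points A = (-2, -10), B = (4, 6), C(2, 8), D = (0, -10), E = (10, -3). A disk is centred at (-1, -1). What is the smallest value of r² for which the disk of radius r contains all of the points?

The required radius is the distance from (-1, -1) to the farthest point.
Squared distances: 82, 74, 90, 82, 125.
Maximum is 125, attained at E.

125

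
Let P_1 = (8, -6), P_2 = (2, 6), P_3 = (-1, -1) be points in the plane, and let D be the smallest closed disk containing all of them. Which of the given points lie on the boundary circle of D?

P_1, P_2

Side lengths²: P_1P_2² = 180, P_1P_3² = 106, P_2P_3² = 58.
Since P_1P_2² = 180 ≥ 106 + 58 = 164, the angle opposite P_1P_2 is not acute, so the smallest enclosing circle has P_1P_2 as diameter.
Centre = midpoint of P_1P_2 = (5, 0), r² = 180/4 = 45.
The points at distance exactly r from the centre are P_1, P_2 — 2 points.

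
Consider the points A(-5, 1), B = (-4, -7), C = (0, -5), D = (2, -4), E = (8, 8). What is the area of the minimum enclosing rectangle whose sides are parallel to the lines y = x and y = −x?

162

In coordinates u = x + y, v = x − y the rectangle is axis-aligned; the map (x,y)→(u,v) scales areas by 2.
u-values: -4, -11, -5, -2, 16; range = 16 − (-11) = 27.
v-values: -6, 3, 5, 6, 0; range = 6 − (-6) = 12.
Area = (27 × 12) / 2 = 162.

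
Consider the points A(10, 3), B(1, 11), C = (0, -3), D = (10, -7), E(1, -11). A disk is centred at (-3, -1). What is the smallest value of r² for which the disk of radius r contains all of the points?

205

The required radius is the distance from (-3, -1) to the farthest point.
Squared distances: 185, 160, 13, 205, 116.
Maximum is 205, attained at D.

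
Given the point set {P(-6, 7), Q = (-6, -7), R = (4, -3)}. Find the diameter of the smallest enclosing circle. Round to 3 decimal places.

15.232

Side lengths²: PQ² = 196, PR² = 200, QR² = 116.
Since PR² = 200 < 196 + 116 = 312, the triangle is acute, so the smallest enclosing circle is the circumcircle.
Circumcentre = (-3, 0), r² = 58.
Diameter = 2r = 2√58 ≈ 15.232.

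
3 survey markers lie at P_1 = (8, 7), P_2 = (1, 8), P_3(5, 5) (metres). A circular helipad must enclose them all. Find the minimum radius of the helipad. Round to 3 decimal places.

3.536

Side lengths²: P_1P_2² = 50, P_1P_3² = 13, P_2P_3² = 25.
Since P_1P_2² = 50 ≥ 25 + 13 = 38, the angle opposite P_1P_2 is not acute, so the smallest enclosing circle has P_1P_2 as diameter.
Centre = midpoint of P_1P_2 = (4.5, 7.5), r² = 50/4 = 12.5.
r = √(12.5) ≈ 3.536.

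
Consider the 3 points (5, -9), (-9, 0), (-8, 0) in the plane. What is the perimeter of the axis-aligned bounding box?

Width = max x − min x = 5 − (-9) = 14.
Height = max y − min y = 0 − (-9) = 9.
Perimeter = 2(14 + 9) = 46.

46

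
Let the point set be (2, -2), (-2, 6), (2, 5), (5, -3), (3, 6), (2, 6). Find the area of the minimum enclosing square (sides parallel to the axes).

81

The bounding box has width 7 and height 9.
An axis-aligned square enclosing the set must have side ≥ max(width, height).
So the minimum side is max(7, 9) = 9.
Area = 9² = 81.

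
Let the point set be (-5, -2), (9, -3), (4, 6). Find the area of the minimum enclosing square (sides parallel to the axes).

The bounding box has width 14 and height 9.
An axis-aligned square enclosing the set must have side ≥ max(width, height).
So the minimum side is max(14, 9) = 14.
Area = 14² = 196.

196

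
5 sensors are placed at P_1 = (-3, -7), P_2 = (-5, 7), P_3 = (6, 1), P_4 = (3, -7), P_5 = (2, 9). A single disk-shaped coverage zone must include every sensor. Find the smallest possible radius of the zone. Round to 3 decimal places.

The minimum enclosing circle is determined by three boundary points: P_1, P_4, P_5.
Their circumcentre is (0, 0.84375) with r² = 70.5244140625.
The farthest remaining point P_2 is at distance² 62.8994140625 ≤ 70.5244140625.
r = √(70.5244140625) ≈ 8.398.

8.398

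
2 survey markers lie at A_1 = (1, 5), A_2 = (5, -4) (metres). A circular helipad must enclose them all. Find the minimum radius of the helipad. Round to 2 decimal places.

4.92

The smallest circle enclosing two points has them as diameter endpoints.
Centre = midpoint = (3, 0.5); r² = |A_1A_2|²/4 = 97/4 = 24.25.
r = √(24.25) ≈ 4.92.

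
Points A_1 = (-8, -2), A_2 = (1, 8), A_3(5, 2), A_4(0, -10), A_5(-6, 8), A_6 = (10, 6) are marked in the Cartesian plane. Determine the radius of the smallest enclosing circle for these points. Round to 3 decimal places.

10.457

By Welzl's lemma the MEC is supported by two points (diametrically opposite) or three points (on a circumcircle).
The minimum enclosing circle is determined by three boundary points: A_4, A_5, A_6.
Their circumcentre is (27/23, 9/23) with r² = 57850/529.
The farthest remaining point A_1 is at distance² 47546/529 ≤ 57850/529.
r = √(57850/529) ≈ 10.457.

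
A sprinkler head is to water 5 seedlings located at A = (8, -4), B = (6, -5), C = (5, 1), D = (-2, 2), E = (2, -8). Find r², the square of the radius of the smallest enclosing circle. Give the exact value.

12818/361

The minimum enclosing circle is determined by three boundary points: A, D, E.
Their circumcentre is (45/19, -39/19) with r² = 12818/361.
The farthest remaining point B is at distance² 7897/361 ≤ 12818/361.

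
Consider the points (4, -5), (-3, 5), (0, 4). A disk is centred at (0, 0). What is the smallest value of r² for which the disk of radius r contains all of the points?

41

The required radius is the distance from (0, 0) to the farthest point.
Squared distances: 41, 34, 16.
Maximum is 41, attained at (4, -5).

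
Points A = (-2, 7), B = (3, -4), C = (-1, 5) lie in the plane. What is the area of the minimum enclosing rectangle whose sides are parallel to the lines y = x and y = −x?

48

In coordinates u = x + y, v = x − y the rectangle is axis-aligned; the map (x,y)→(u,v) scales areas by 2.
u-values: 5, -1, 4; range = 5 − (-1) = 6.
v-values: -9, 7, -6; range = 7 − (-9) = 16.
Area = (6 × 16) / 2 = 48.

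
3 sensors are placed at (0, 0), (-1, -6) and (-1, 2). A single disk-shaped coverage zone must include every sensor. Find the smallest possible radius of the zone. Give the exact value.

4

Call the three points A, B, C in the order given.
Side lengths²: AB² = 37, AC² = 5, BC² = 64.
Since BC² = 64 ≥ 37 + 5 = 42, the angle opposite BC is not acute, so the smallest enclosing circle has BC as diameter.
Centre = midpoint of BC = (-1, -2), r² = 64/4 = 16.
r = √16 = 4.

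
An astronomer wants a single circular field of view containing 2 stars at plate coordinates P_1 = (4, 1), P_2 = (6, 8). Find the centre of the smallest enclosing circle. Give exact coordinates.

The smallest circle enclosing two points has them as diameter endpoints.
Centre = midpoint = (5, 4.5); r² = |P_1P_2|²/4 = 53/4 = 13.25.
Centre = (5, 4.5).

(5, 4.5)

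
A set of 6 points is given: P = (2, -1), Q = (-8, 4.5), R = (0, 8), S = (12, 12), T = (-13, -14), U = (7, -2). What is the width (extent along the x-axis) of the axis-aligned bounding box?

max x = 12, min x = -13, so width = 25.

25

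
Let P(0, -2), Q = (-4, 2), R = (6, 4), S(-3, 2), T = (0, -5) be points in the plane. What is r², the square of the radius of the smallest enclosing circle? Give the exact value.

By Welzl's lemma the MEC is supported by two points (diametrically opposite) or three points (on a circumcircle).
The minimum enclosing circle is determined by three boundary points: Q, R, T.
Their circumcentre is (1.5, 0.5) with r² = 32.5.
The farthest remaining point S is at distance² 22.5 ≤ 32.5.

32.5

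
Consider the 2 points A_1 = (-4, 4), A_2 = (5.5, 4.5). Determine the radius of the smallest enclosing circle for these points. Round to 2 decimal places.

4.76

The smallest circle enclosing two points has them as diameter endpoints.
Centre = midpoint = (0.75, 4.25); r² = |A_1A_2|²/4 = 90.5/4 = 22.625.
r = √(22.625) ≈ 4.76.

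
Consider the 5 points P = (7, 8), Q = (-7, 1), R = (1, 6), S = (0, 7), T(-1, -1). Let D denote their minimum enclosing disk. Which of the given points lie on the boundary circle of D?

By Welzl's lemma the MEC is supported by two points (diametrically opposite) or three points (on a circumcircle).
The farthest pair is P–Q with squared distance 245. The circle on this segment as diameter has centre (0, 4.5) and r² = 245/4 = 61.25.
Check R: distance² to centre = 3.25 ≤ 61.25, so it lies inside.
All remaining points lie in this disk, and no smaller disk contains both endpoints, so this is the minimum enclosing circle.
The points at distance exactly r from the centre are P, Q — 2 points.

P, Q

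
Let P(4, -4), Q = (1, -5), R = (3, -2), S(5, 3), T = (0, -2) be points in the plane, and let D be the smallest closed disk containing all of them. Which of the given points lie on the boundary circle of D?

A smallest enclosing disk is always determined by at most three of the input points on its boundary.
The farthest pair is Q–S with squared distance 80. The circle on this segment as diameter has centre (3, -1) and r² = 80/4 = 20.
Check P: distance² to centre = 10 ≤ 20, so it lies inside.
All remaining points lie in this disk, and no smaller disk contains both endpoints, so this is the minimum enclosing circle.
The points at distance exactly r from the centre are Q, S — 2 points.

Q, S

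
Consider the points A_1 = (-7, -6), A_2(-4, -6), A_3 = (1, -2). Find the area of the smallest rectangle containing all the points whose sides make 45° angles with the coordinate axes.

24

In coordinates u = x + y, v = x − y the rectangle is axis-aligned; the map (x,y)→(u,v) scales areas by 2.
u-values: -13, -10, -1; range = -1 − (-13) = 12.
v-values: -1, 2, 3; range = 3 − (-1) = 4.
Area = (12 × 4) / 2 = 24.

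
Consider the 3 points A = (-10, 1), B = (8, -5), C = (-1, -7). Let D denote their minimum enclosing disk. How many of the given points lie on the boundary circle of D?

Side lengths²: AB² = 360, AC² = 145, BC² = 85.
Since AB² = 360 ≥ 145 + 85 = 230, the angle opposite AB is not acute, so the smallest enclosing circle has AB as diameter.
Centre = midpoint of AB = (-1, -2), r² = 360/4 = 90.
The points at distance exactly r from the centre are A, B — 2 points.

2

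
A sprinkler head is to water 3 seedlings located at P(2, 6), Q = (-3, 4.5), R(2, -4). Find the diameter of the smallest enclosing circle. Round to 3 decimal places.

Side lengths²: PQ² = 27.25, PR² = 100, QR² = 97.25.
Since PR² = 100 < 97.25 + 27.25 = 124.5, the triangle is acute, so the smallest enclosing circle is the circumcircle.
Circumcentre = (0.775, 1), r² = 26.500625.
Diameter = 2r = 2√(26.500625) ≈ 10.296.

10.296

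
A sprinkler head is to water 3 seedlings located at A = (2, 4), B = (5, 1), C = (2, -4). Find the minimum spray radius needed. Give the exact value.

4

Side lengths²: AB² = 18, AC² = 64, BC² = 34.
Since AC² = 64 ≥ 34 + 18 = 52, the angle opposite AC is not acute, so the smallest enclosing circle has AC as diameter.
Centre = midpoint of AC = (2, 0), r² = 64/4 = 16.
r = √16 = 4.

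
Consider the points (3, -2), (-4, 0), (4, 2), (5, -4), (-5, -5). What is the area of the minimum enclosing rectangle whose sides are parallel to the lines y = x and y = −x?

104

In coordinates u = x + y, v = x − y the rectangle is axis-aligned; the map (x,y)→(u,v) scales areas by 2.
u-values: 1, -4, 6, 1, -10; range = 6 − (-10) = 16.
v-values: 5, -4, 2, 9, 0; range = 9 − (-4) = 13.
Area = (16 × 13) / 2 = 104.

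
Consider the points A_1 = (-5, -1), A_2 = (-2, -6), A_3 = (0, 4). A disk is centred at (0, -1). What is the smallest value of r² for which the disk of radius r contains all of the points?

The required radius is the distance from (0, -1) to the farthest point.
Squared distances: 25, 29, 25.
Maximum is 29, attained at A_2.

29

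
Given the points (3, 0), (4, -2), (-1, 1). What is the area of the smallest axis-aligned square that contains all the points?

The bounding box has width 5 and height 3.
An axis-aligned square enclosing the set must have side ≥ max(width, height).
So the minimum side is max(5, 3) = 5.
Area = 5² = 25.

25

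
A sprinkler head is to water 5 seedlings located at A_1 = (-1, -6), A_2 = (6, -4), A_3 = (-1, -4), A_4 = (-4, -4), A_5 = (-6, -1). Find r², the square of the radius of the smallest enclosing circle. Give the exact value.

The farthest pair is A_2–A_5 with squared distance 153. The circle on this segment as diameter has centre (0, -2.5) and r² = 153/4 = 38.25.
Check A_1: distance² to centre = 13.25 ≤ 38.25, so it lies inside.
All remaining points lie in this disk, and no smaller disk contains both endpoints, so this is the minimum enclosing circle.

38.25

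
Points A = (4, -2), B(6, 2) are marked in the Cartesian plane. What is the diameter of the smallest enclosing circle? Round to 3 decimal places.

The smallest circle enclosing two points has them as diameter endpoints.
Centre = midpoint = (5, 0); r² = |AB|²/4 = 20/4 = 5.
Diameter = 2r = 2√5 ≈ 4.472.

4.472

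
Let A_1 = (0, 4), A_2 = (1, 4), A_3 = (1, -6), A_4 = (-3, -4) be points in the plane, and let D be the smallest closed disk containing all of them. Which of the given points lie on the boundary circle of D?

By Welzl's lemma the MEC is supported by two points (diametrically opposite) or three points (on a circumcircle).
The farthest pair is A_1–A_3 with squared distance 101. The circle on this segment as diameter has centre (0.5, -1) and r² = 101/4 = 25.25.
Check A_2: distance² to centre = 25.25 ≤ 25.25, so it lies inside.
All remaining points lie in this disk, and no smaller disk contains both endpoints, so this is the minimum enclosing circle.
The points at distance exactly r from the centre are A_1, A_2, A_3 — 3 points.

A_1, A_2, A_3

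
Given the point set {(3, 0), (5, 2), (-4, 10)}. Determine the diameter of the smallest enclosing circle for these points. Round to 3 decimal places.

Call the three points A, B, C in the order given.
Side lengths²: AB² = 8, AC² = 149, BC² = 145.
Since AC² = 149 < 145 + 8 = 153, the triangle is acute, so the smallest enclosing circle is the circumcircle.
Circumcentre = (-7/34, 177/34), r² = 21605/578.
Diameter = 2r = 2√(21605/578) ≈ 12.228.

12.228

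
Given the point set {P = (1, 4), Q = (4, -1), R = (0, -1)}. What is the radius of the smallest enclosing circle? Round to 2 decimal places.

2.97

Side lengths²: PQ² = 34, PR² = 26, QR² = 16.
Since PQ² = 34 < 26 + 16 = 42, the triangle is acute, so the smallest enclosing circle is the circumcircle.
Circumcentre = (2, 1.2), r² = 8.84.
r = √(8.84) ≈ 2.97.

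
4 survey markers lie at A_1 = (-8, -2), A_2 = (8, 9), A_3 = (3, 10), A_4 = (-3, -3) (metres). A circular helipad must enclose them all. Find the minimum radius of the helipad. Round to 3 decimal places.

9.708

The minimum enclosing circle of a finite set is fixed by two of the points (as a diameter) or three (as a circumcircle).
The farthest pair is A_1–A_2 with squared distance 377. The circle on this segment as diameter has centre (0, 3.5) and r² = 377/4 = 94.25.
Check A_3: distance² to centre = 51.25 ≤ 94.25, so it lies inside.
All remaining points lie in this disk, and no smaller disk contains both endpoints, so this is the minimum enclosing circle.
r = √(94.25) ≈ 9.708.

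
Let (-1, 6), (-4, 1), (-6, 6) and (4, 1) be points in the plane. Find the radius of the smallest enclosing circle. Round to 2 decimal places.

5.59

The farthest pair is (-6, 6)–(4, 1) with squared distance 125. The circle on this segment as diameter has centre (-1, 3.5) and r² = 125/4 = 31.25.
Check (-1, 6): distance² to centre = 6.25 ≤ 31.25, so it lies inside.
All remaining points lie in this disk, and no smaller disk contains both endpoints, so this is the minimum enclosing circle.
r = √(31.25) ≈ 5.59.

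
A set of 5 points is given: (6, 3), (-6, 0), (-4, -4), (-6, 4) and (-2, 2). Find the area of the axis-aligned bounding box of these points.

96

x ranges over [-6, 6], width 12.
y ranges over [-4, 4], height 8.
Area = 12 × 8 = 96.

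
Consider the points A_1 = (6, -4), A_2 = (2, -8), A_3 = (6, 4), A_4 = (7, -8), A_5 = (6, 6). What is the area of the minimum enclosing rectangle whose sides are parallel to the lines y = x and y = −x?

135

In coordinates u = x + y, v = x − y the rectangle is axis-aligned; the map (x,y)→(u,v) scales areas by 2.
u-values: 2, -6, 10, -1, 12; range = 12 − (-6) = 18.
v-values: 10, 10, 2, 15, 0; range = 15 − 0 = 15.
Area = (18 × 15) / 2 = 135.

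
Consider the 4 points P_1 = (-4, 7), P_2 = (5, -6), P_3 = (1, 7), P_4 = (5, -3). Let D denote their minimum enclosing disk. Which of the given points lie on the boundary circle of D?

P_1, P_2

The farthest pair is P_1–P_2 with squared distance 250. The circle on this segment as diameter has centre (0.5, 0.5) and r² = 250/4 = 62.5.
Check P_3: distance² to centre = 42.5 ≤ 62.5, so it lies inside.
All remaining points lie in this disk, and no smaller disk contains both endpoints, so this is the minimum enclosing circle.
The points at distance exactly r from the centre are P_1, P_2 — 2 points.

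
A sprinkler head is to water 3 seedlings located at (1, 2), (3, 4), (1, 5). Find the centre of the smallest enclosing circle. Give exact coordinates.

Call the three points A, B, C in the order given.
Side lengths²: AB² = 8, AC² = 9, BC² = 5.
Since AC² = 9 < 8 + 5 = 13, the triangle is acute, so the smallest enclosing circle is the circumcircle.
Circumcentre = (1.5, 3.5), r² = 2.5.
Centre = (1.5, 3.5).

(1.5, 3.5)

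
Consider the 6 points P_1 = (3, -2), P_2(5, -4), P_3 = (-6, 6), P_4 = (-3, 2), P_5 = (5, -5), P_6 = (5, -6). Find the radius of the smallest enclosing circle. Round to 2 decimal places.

By Welzl's lemma the MEC is supported by two points (diametrically opposite) or three points (on a circumcircle).
The farthest pair is P_3–P_6 with squared distance 265. The circle on this segment as diameter has centre (-0.5, 0) and r² = 265/4 = 66.25.
Check P_1: distance² to centre = 16.25 ≤ 66.25, so it lies inside.
All remaining points lie in this disk, and no smaller disk contains both endpoints, so this is the minimum enclosing circle.
r = √(66.25) ≈ 8.14.

8.14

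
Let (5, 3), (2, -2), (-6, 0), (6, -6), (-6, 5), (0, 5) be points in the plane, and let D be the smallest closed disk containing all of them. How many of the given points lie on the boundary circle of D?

2

The minimum enclosing circle of a finite set is fixed by two of the points (as a diameter) or three (as a circumcircle).
The farthest pair is (6, -6)–(-6, 5) with squared distance 265. The circle on this segment as diameter has centre (0, -0.5) and r² = 265/4 = 66.25.
Check (5, 3): distance² to centre = 37.25 ≤ 66.25, so it lies inside.
All remaining points lie in this disk, and no smaller disk contains both endpoints, so this is the minimum enclosing circle.
The points at distance exactly r from the centre are (6, -6), (-6, 5) — 2 points.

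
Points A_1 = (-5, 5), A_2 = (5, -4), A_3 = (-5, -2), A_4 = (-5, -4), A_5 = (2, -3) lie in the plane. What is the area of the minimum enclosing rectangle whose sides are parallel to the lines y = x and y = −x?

95

In coordinates u = x + y, v = x − y the rectangle is axis-aligned; the map (x,y)→(u,v) scales areas by 2.
u-values: 0, 1, -7, -9, -1; range = 1 − (-9) = 10.
v-values: -10, 9, -3, -1, 5; range = 9 − (-10) = 19.
Area = (10 × 19) / 2 = 95.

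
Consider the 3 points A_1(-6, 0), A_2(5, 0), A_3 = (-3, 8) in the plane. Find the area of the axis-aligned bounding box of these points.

x ranges over [-6, 5], width 11.
y ranges over [0, 8], height 8.
Area = 11 × 8 = 88.

88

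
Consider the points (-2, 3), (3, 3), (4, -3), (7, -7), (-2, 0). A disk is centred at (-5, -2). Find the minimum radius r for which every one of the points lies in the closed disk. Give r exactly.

13

The required radius is the distance from (-5, -2) to the farthest point.
Squared distances: 34, 89, 82, 169, 13.
Maximum is 169, attained at (7, -7).
r = √169 = 13.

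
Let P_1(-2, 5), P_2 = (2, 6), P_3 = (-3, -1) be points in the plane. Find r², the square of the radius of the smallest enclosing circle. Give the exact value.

18.5

Side lengths²: P_1P_2² = 17, P_1P_3² = 37, P_2P_3² = 74.
Since P_2P_3² = 74 ≥ 37 + 17 = 54, the angle opposite P_2P_3 is not acute, so the smallest enclosing circle has P_2P_3 as diameter.
Centre = midpoint of P_2P_3 = (-0.5, 2.5), r² = 74/4 = 18.5.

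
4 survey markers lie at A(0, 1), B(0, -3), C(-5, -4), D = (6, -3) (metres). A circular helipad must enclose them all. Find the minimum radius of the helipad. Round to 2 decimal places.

The farthest pair is C–D with squared distance 122. The circle on this segment as diameter has centre (0.5, -3.5) and r² = 122/4 = 30.5.
Check A: distance² to centre = 20.5 ≤ 30.5, so it lies inside.
All remaining points lie in this disk, and no smaller disk contains both endpoints, so this is the minimum enclosing circle.
r = √(30.5) ≈ 5.52.

5.52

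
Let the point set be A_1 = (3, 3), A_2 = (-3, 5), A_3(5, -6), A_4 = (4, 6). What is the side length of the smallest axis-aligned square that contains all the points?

The bounding box has width 8 and height 12.
An axis-aligned square enclosing the set must have side ≥ max(width, height).
So the minimum side is max(8, 12) = 12.

12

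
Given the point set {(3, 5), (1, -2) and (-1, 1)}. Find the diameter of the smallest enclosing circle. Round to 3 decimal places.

Call the three points A, B, C in the order given.
Side lengths²: AB² = 53, AC² = 32, BC² = 13.
Since AB² = 53 ≥ 32 + 13 = 45, the angle opposite AB is not acute, so the smallest enclosing circle has AB as diameter.
Centre = midpoint of AB = (2, 1.5), r² = 53/4 = 13.25.
Diameter = 2r = 2√(13.25) ≈ 7.280.

7.280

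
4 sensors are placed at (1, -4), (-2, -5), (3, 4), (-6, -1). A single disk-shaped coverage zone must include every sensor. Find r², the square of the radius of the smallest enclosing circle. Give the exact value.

2809/98

The minimum enclosing circle is determined by three boundary points: (-2, -5), (3, 4), (-6, -1).
Their circumcentre is (-11/14, 3/14) with r² = 2809/98.
The farthest remaining point (1, -4) is at distance² 2053/98 ≤ 2809/98.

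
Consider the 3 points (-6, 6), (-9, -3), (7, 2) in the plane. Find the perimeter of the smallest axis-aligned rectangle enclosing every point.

Width = max x − min x = 7 − (-9) = 16.
Height = max y − min y = 6 − (-3) = 9.
Perimeter = 2(16 + 9) = 50.

50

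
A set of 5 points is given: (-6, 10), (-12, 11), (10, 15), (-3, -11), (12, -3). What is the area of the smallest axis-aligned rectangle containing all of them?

624

x ranges over [-12, 12], width 24.
y ranges over [-11, 15], height 26.
Area = 24 × 26 = 624.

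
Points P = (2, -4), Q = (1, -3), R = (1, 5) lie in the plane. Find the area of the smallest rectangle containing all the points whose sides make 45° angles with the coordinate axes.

40

In coordinates u = x + y, v = x − y the rectangle is axis-aligned; the map (x,y)→(u,v) scales areas by 2.
u-values: -2, -2, 6; range = 6 − (-2) = 8.
v-values: 6, 4, -4; range = 6 − (-4) = 10.
Area = (8 × 10) / 2 = 40.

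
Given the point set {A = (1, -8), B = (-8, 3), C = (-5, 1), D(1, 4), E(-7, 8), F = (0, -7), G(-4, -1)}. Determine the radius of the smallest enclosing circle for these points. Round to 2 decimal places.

The minimum enclosing circle of a finite set is fixed by two of the points (as a diameter) or three (as a circumcircle).
The farthest pair is A–E with squared distance 320. The circle on this segment as diameter has centre (-3, 0) and r² = 320/4 = 80.
Check B: distance² to centre = 34 ≤ 80, so it lies inside.
All remaining points lie in this disk, and no smaller disk contains both endpoints, so this is the minimum enclosing circle.
r = √80 ≈ 8.94.

8.94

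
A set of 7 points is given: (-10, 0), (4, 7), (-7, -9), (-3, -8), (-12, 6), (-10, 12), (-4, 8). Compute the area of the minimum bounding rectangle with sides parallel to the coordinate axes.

x ranges over [-12, 4], width 16.
y ranges over [-9, 12], height 21.
Area = 16 × 21 = 336.

336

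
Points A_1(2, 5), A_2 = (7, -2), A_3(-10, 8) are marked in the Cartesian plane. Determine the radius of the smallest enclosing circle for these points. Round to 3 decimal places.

Side lengths²: A_1A_2² = 74, A_1A_3² = 153, A_2A_3² = 389.
Since A_2A_3² = 389 ≥ 153 + 74 = 227, the angle opposite A_2A_3 is not acute, so the smallest enclosing circle has A_2A_3 as diameter.
Centre = midpoint of A_2A_3 = (-1.5, 3), r² = 389/4 = 97.25.
r = √(97.25) ≈ 9.862.

9.862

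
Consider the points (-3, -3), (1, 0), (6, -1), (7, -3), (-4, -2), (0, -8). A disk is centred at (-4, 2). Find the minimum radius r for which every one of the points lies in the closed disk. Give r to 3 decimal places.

12.083

The required radius is the distance from (-4, 2) to the farthest point.
Squared distances: 26, 29, 109, 146, 16, 116.
Maximum is 146, attained at (7, -3).
r = √146 ≈ 12.083.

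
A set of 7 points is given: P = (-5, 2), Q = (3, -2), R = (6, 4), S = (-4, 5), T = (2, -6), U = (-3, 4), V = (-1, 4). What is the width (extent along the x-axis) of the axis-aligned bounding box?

max x = 6, min x = -5, so width = 11.

11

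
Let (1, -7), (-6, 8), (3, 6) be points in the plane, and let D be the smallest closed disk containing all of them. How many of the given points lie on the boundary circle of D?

2

Call the three points A, B, C in the order given.
Side lengths²: AB² = 274, AC² = 173, BC² = 85.
Since AB² = 274 ≥ 173 + 85 = 258, the angle opposite AB is not acute, so the smallest enclosing circle has AB as diameter.
Centre = midpoint of AB = (-2.5, 0.5), r² = 274/4 = 68.5.
The points at distance exactly r from the centre are (1, -7), (-6, 8) — 2 points.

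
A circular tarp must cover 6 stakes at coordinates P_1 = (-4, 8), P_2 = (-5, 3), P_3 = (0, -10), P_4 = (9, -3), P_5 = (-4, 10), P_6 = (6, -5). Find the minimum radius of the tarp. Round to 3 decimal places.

10.277

The minimum enclosing circle of a finite set is fixed by two of the points (as a diameter) or three (as a circumcircle).
The minimum enclosing circle is determined by three boundary points: P_3, P_4, P_5.
Their circumcentre is (-0.75, 0.25) with r² = 105.625.
The farthest remaining point P_6 is at distance² 73.125 ≤ 105.625.
r = √(105.625) ≈ 10.277.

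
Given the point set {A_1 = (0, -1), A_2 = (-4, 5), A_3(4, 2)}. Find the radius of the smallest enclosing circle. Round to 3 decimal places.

4.279

Side lengths²: A_1A_2² = 52, A_1A_3² = 25, A_2A_3² = 73.
Since A_2A_3² = 73 < 52 + 25 = 77, the triangle is acute, so the smallest enclosing circle is the circumcircle.
Circumcentre = (-1/12, 59/18), r² = 23725/1296.
r = √(23725/1296) ≈ 4.279.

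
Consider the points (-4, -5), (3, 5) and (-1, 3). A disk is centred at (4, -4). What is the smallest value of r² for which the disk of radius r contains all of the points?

The required radius is the distance from (4, -4) to the farthest point.
Squared distances: 65, 82, 74.
Maximum is 82, attained at (3, 5).

82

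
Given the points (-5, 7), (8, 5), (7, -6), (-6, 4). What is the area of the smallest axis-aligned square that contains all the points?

196

The bounding box has width 14 and height 13.
An axis-aligned square enclosing the set must have side ≥ max(width, height).
So the minimum side is max(14, 13) = 14.
Area = 14² = 196.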